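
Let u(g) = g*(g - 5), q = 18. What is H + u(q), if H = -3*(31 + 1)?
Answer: 138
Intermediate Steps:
u(g) = g*(-5 + g)
H = -96 (H = -3*32 = -96)
H + u(q) = -96 + 18*(-5 + 18) = -96 + 18*13 = -96 + 234 = 138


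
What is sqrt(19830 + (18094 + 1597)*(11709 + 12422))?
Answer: sqrt(475183351) ≈ 21799.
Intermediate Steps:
sqrt(19830 + (18094 + 1597)*(11709 + 12422)) = sqrt(19830 + 19691*24131) = sqrt(19830 + 475163521) = sqrt(475183351)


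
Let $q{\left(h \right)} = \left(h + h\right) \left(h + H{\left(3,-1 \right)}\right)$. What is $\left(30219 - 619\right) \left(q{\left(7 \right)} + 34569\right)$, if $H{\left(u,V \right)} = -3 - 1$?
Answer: $1024485600$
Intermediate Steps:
$H{\left(u,V \right)} = -4$
$q{\left(h \right)} = 2 h \left(-4 + h\right)$ ($q{\left(h \right)} = \left(h + h\right) \left(h - 4\right) = 2 h \left(-4 + h\right)$)
$\left(30219 - 619\right) \left(q{\left(7 \right)} + 34569\right) = \left(30219 - 619\right) \left(2 \cdot 7 \left(-4 + 7\right) + 34569\right) = 29600 \left(2 \cdot 7 \cdot 3 + 34569\right) = 29600 \left(42 + 34569\right) = 29600 \cdot 34611 = 1024485600$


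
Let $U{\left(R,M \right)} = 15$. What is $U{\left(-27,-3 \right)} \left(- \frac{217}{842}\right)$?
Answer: $- \frac{3255}{842} \approx -3.8658$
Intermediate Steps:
$U{\left(-27,-3 \right)} \left(- \frac{217}{842}\right) = 15 \left(- \frac{217}{842}\right) = - \frac{3255}{842}$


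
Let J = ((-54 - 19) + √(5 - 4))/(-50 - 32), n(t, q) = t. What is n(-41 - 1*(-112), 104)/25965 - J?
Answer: -931829/1064565 ≈ -0.87531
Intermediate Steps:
J = 36/41 (J = (-73 + √1)/(-82) = (-73 + 1)*(-1/82) = -72*(-1/82) = 36/41 ≈ 0.87805)
n(-41 - 1*(-112), 104)/25965 - J = (-41 - 1*(-112))/25965 - 1*36/41 = (-41 + 112)*(1/25965) - 36/41 = 71*(1/25965) - 36/41 = 71/25965 - 36/41 = -931829/1064565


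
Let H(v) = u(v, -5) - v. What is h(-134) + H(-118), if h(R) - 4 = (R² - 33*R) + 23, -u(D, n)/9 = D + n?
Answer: 23630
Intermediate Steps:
u(D, n) = -9*D - 9*n (u(D, n) = -9*(D + n) = -9*D - 9*n)
h(R) = 27 + R² - 33*R (h(R) = 4 + ((R² - 33*R) + 23) = 4 + (23 + R² - 33*R) = 27 + R² - 33*R)
H(v) = 45 - 10*v (H(v) = (-9*v - 9*(-5)) - v = (-9*v + 45) - v = (45 - 9*v) - v = 45 - 10*v)
h(-134) + H(-118) = (27 + (-134)² - 33*(-134)) + (45 - 10*(-118)) = (27 + 17956 + 4422) + (45 + 1180) = 22405 + 1225 = 23630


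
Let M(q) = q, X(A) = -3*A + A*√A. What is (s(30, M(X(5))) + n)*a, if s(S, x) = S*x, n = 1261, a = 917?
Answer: 743687 + 137550*√5 ≈ 1.0513e+6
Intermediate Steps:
X(A) = A^(3/2) - 3*A (X(A) = -3*A + A^(3/2) = A^(3/2) - 3*A)
(s(30, M(X(5))) + n)*a = (30*(5^(3/2) - 3*5) + 1261)*917 = (30*(5*√5 - 15) + 1261)*917 = (30*(-15 + 5*√5) + 1261)*917 = ((-450 + 150*√5) + 1261)*917 = (811 + 150*√5)*917 = 743687 + 137550*√5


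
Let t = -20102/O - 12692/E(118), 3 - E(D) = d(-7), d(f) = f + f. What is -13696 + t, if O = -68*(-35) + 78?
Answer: -301919863/20893 ≈ -14451.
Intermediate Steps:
d(f) = 2*f
O = 2458 (O = 2380 + 78 = 2458)
E(D) = 17 (E(D) = 3 - 2*(-7) = 3 - 1*(-14) = 3 + 14 = 17)
t = -15769335/20893 (t = -20102/2458 - 12692/17 = -20102*1/2458 - 12692*1/17 = -10051/1229 - 12692/17 = -15769335/20893 ≈ -754.77)
-13696 + t = -13696 - 15769335/20893 = -301919863/20893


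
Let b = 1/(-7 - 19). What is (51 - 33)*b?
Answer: -9/13 ≈ -0.69231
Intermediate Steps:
b = -1/26 (b = 1/(-26) = -1/26 ≈ -0.038462)
(51 - 33)*b = (51 - 33)*(-1/26) = 18*(-1/26) = -9/13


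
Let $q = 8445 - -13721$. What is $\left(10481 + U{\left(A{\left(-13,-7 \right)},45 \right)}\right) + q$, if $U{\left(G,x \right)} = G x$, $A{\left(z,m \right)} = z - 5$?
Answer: $31837$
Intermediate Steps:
$A{\left(z,m \right)} = -5 + z$
$q = 22166$ ($q = 8445 + 13721 = 22166$)
$\left(10481 + U{\left(A{\left(-13,-7 \right)},45 \right)}\right) + q = \left(10481 + \left(-5 - 13\right) 45\right) + 22166 = \left(10481 - 810\right) + 22166 = 9671 + 22166 = 31837$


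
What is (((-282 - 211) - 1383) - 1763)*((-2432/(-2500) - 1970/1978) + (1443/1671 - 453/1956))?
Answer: -497323250114727/224480747500 ≈ -2215.4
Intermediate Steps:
(((-282 - 211) - 1383) - 1763)*((-2432/(-2500) - 1970/1978) + (1443/1671 - 453/1956)) = ((-493 - 1383) - 1763)*((-2432*(-1/2500) - 1970*1/1978) + (1443*(1/1671) - 453*1/1956)) = (-1876 - 1763)*((608/625 - 985/989) + (481/557 - 151/652)) = -3639*(-14313/618125 + 229505/363164) = -3639*136664811793/224480747500 = -497323250114727/224480747500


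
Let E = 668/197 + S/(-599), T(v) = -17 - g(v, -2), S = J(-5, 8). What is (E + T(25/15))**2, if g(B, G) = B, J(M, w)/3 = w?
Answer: 29397606865936/125322372081 ≈ 234.58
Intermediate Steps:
J(M, w) = 3*w
S = 24 (S = 3*8 = 24)
T(v) = -17 - v
E = 395404/118003 (E = 668/197 + 24/(-599) = 668*(1/197) + 24*(-1/599) = 668/197 - 24/599 = 395404/118003 ≈ 3.3508)
(E + T(25/15))**2 = (395404/118003 + (-17 - 25/15))**2 = (395404/118003 + (-17 - 1*5/3))**2 = (395404/118003 + (-17 - 5/3))**2 = (395404/118003 - 56/3)**2 = (-5421956/354009)**2 = 29397606865936/125322372081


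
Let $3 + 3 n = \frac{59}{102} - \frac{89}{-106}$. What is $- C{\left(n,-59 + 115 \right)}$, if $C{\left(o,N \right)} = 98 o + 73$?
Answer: $- \frac{172909}{8109} \approx -21.323$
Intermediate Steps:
$n = - \frac{4276}{8109}$ ($n = -1 + \frac{\frac{59}{102} - \frac{89}{-106}}{3} = -1 + \frac{59 \cdot \frac{1}{102} - - \frac{89}{106}}{3} = -1 + \frac{\frac{59}{102} + \frac{89}{106}}{3} = -1 + \frac{1}{3} \cdot \frac{3833}{2703} = -1 + \frac{3833}{8109} = - \frac{4276}{8109} \approx -0.52732$)
$C{\left(o,N \right)} = 73 + 98 o$
$- C{\left(n,-59 + 115 \right)} = - (73 + 98 \left(- \frac{4276}{8109}\right)) = - (73 - \frac{419048}{8109}) = \left(-1\right) \frac{172909}{8109} = - \frac{172909}{8109}$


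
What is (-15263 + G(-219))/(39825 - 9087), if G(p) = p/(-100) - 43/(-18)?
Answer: -13732579/27664200 ≈ -0.49640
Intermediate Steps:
G(p) = 43/18 - p/100 (G(p) = p*(-1/100) - 43*(-1/18) = -p/100 + 43/18 = 43/18 - p/100)
(-15263 + G(-219))/(39825 - 9087) = (-15263 + (43/18 - 1/100*(-219)))/(39825 - 9087) = (-15263 + (43/18 + 219/100))/30738 = (-15263 + 4121/900)*(1/30738) = -13732579/900*1/30738 = -13732579/27664200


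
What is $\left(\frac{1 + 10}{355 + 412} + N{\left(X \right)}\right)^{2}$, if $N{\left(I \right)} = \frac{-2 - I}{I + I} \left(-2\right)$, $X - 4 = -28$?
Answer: $\frac{73427761}{84713616} \approx 0.86678$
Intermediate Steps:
$X = -24$ ($X = 4 - 28 = -24$)
$N{\left(I \right)} = - \frac{-2 - I}{I}$ ($N{\left(I \right)} = \frac{-2 - I}{2 I} \left(-2\right) = - \frac{-2 - I}{I}$)
$\left(\frac{1 + 10}{355 + 412} + N{\left(X \right)}\right)^{2} = \left(\frac{1 + 10}{355 + 412} + \frac{2 - 24}{-24}\right)^{2} = \left(\frac{11}{767} - - \frac{11}{12}\right)^{2} = \left(11 \cdot \frac{1}{767} + \frac{11}{12}\right)^{2} = \left(\frac{11}{767} + \frac{11}{12}\right)^{2} = \left(\frac{8569}{9204}\right)^{2} = \frac{73427761}{84713616}$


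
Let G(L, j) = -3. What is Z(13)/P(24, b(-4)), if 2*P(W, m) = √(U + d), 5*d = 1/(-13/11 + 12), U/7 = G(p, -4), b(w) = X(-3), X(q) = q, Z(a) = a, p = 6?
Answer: -13*I*√1856995/3121 ≈ -5.6762*I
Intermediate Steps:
b(w) = -3
U = -21 (U = 7*(-3) = -21)
d = 11/595 (d = 1/(5*(-13/11 + 12)) = 1/(5*(119/11)) = (⅕)*(11/119) = 11/595 ≈ 0.018487)
P(W, m) = I*√1856995/595 (P(W, m) = √(-21 + 11/595)/2 = √(-12484/595)/2 = (2*I*√1856995/595)/2 = I*√1856995/595)
Z(13)/P(24, b(-4)) = 13/((I*√1856995/595)) = 13*(-I*√1856995/3121) = -13*I*√1856995/3121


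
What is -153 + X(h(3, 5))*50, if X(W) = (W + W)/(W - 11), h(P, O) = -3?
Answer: -921/7 ≈ -131.57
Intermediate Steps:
X(W) = 2*W/(-11 + W) (X(W) = (2*W)/(-11 + W) = 2*W/(-11 + W))
-153 + X(h(3, 5))*50 = -153 + (2*(-3)/(-11 - 3))*50 = -153 + (2*(-3)/(-14))*50 = -153 + (2*(-3)*(-1/14))*50 = -153 + (3/7)*50 = -153 + 150/7 = -921/7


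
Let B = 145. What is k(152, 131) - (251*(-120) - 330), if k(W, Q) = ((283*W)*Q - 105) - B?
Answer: 5665296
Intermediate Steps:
k(W, Q) = -250 + 283*Q*W (k(W, Q) = ((283*W)*Q - 105) - 1*145 = (283*Q*W - 105) - 145 = (-105 + 283*Q*W) - 145 = -250 + 283*Q*W)
k(152, 131) - (251*(-120) - 330) = (-250 + 283*131*152) - (251*(-120) - 330) = (-250 + 5635096) - (-30120 - 330) = 5634846 - 1*(-30450) = 5634846 + 30450 = 5665296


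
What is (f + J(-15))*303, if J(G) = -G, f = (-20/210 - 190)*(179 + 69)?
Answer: -99959801/7 ≈ -1.4280e+7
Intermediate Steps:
f = -990016/21 (f = (-20*1/210 - 190)*248 = (-2/21 - 190)*248 = -3992/21*248 = -990016/21 ≈ -47144.)
(f + J(-15))*303 = (-990016/21 - 1*(-15))*303 = (-990016/21 + 15)*303 = -989701/21*303 = -99959801/7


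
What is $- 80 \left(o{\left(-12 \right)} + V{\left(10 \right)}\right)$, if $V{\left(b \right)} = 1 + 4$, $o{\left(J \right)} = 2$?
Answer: $-560$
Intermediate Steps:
$V{\left(b \right)} = 5$
$- 80 \left(o{\left(-12 \right)} + V{\left(10 \right)}\right) = - 80 \left(2 + 5\right) = \left(-80\right) 7 = -560$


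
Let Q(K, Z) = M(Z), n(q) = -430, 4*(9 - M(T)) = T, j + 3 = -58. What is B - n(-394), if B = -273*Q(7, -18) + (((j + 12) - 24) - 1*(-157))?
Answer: -6343/2 ≈ -3171.5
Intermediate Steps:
j = -61 (j = -3 - 58 = -61)
M(T) = 9 - T/4
Q(K, Z) = 9 - Z/4
B = -7203/2 (B = -273*(9 - 1/4*(-18)) + (((-61 + 12) - 24) - 1*(-157)) = -273*(9 + 9/2) + ((-49 - 24) + 157) = -273*27/2 + (-73 + 157) = -7371/2 + 84 = -7203/2 ≈ -3601.5)
B - n(-394) = -7203/2 - 1*(-430) = -7203/2 + 430 = -6343/2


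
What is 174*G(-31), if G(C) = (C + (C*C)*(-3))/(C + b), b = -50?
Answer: 169012/27 ≈ 6259.7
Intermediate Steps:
G(C) = (C - 3*C**2)/(-50 + C) (G(C) = (C + (C*C)*(-3))/(C - 50) = (C + C**2*(-3))/(-50 + C) = (C - 3*C**2)/(-50 + C))
174*G(-31) = 174*(-31*(1 - 3*(-31))/(-50 - 31)) = 174*(-31*(1 + 93)/(-81)) = 174*(-31*(-1/81)*94) = 174*(2914/81) = 169012/27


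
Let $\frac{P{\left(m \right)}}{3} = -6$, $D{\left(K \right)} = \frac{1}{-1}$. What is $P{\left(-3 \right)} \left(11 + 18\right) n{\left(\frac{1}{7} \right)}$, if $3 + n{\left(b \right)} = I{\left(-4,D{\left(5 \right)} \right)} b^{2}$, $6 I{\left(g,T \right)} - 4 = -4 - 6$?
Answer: $\frac{77256}{49} \approx 1576.7$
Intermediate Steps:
$D{\left(K \right)} = -1$
$P{\left(m \right)} = -18$ ($P{\left(m \right)} = 3 \left(-6\right) = -18$)
$I{\left(g,T \right)} = -1$ ($I{\left(g,T \right)} = \frac{2}{3} + \frac{-4 - 6}{6} = \frac{2}{3} + \frac{1}{6} \left(-10\right) = \frac{2}{3} - \frac{5}{3} = -1$)
$n{\left(b \right)} = -3 - b^{2}$
$P{\left(-3 \right)} \left(11 + 18\right) n{\left(\frac{1}{7} \right)} = - 18 \left(11 + 18\right) \left(-3 - \left(\frac{1}{7}\right)^{2}\right) = \left(-18\right) 29 \left(-3 - \left(\frac{1}{7}\right)^{2}\right) = - 522 \left(-3 - \frac{1}{49}\right) = \left(-522\right) \left(- \frac{148}{49}\right) = \frac{77256}{49}$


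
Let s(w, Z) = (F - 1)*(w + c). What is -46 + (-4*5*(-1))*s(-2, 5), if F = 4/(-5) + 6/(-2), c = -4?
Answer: 530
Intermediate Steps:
F = -19/5 (F = 4*(-⅕) + 6*(-½) = -⅘ - 3 = -19/5 ≈ -3.8000)
s(w, Z) = 96/5 - 24*w/5 (s(w, Z) = (-19/5 - 1)*(w - 4) = -24*(-4 + w)/5 = 96/5 - 24*w/5)
-46 + (-4*5*(-1))*s(-2, 5) = -46 + (-4*5*(-1))*(96/5 - 24/5*(-2)) = -46 + (-20*(-1))*(96/5 + 48/5) = -46 + 20*(144/5) = -46 + 576 = 530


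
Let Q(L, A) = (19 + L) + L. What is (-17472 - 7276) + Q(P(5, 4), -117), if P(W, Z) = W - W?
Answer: -24729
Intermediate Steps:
P(W, Z) = 0
Q(L, A) = 19 + 2*L
(-17472 - 7276) + Q(P(5, 4), -117) = (-17472 - 7276) + (19 + 2*0) = -24748 + (19 + 0) = -24748 + 19 = -24729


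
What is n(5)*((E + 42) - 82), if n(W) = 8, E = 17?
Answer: -184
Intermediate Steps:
n(5)*((E + 42) - 82) = 8*((17 + 42) - 82) = 8*(59 - 82) = 8*(-23) = -184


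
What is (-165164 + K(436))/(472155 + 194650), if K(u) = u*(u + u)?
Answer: 215028/666805 ≈ 0.32247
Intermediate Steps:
K(u) = 2*u**2 (K(u) = u*(2*u) = 2*u**2)
(-165164 + K(436))/(472155 + 194650) = (-165164 + 2*436**2)/(472155 + 194650) = (-165164 + 2*190096)/666805 = (-165164 + 380192)*(1/666805) = 215028*(1/666805) = 215028/666805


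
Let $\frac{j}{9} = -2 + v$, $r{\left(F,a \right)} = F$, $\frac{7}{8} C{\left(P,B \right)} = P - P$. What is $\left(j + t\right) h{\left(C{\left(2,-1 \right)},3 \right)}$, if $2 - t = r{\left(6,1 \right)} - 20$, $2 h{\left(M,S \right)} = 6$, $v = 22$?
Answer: $588$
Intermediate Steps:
$C{\left(P,B \right)} = 0$ ($C{\left(P,B \right)} = \frac{8 \left(P - P\right)}{7} = \frac{8}{7} \cdot 0 = 0$)
$j = 180$ ($j = 9 \left(-2 + 22\right) = 9 \cdot 20 = 180$)
$h{\left(M,S \right)} = 3$ ($h{\left(M,S \right)} = \frac{1}{2} \cdot 6 = 3$)
$t = 16$ ($t = 2 - \left(6 - 20\right) = 2 - -14 = 2 + 14 = 16$)
$\left(j + t\right) h{\left(C{\left(2,-1 \right)},3 \right)} = \left(180 + 16\right) 3 = 196 \cdot 3 = 588$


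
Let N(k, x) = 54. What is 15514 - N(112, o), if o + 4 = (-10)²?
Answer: 15460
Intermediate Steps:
o = 96 (o = -4 + (-10)² = -4 + 100 = 96)
15514 - N(112, o) = 15514 - 1*54 = 15514 - 54 = 15460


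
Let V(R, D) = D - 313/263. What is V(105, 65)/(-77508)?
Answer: -2797/3397434 ≈ -0.00082327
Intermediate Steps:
V(R, D) = -313/263 + D (V(R, D) = D - 313*1/263 = D - 313/263 = -313/263 + D)
V(105, 65)/(-77508) = (-313/263 + 65)/(-77508) = (16782/263)*(-1/77508) = -2797/3397434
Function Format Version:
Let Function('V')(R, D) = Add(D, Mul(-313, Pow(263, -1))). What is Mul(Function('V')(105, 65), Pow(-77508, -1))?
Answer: Rational(-2797, 3397434) ≈ -0.00082327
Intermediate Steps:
Function('V')(R, D) = Add(Rational(-313, 263), D) (Function('V')(R, D) = Add(D, Mul(-313, Rational(1, 263))) = Add(D, Rational(-313, 263)) = Add(Rational(-313, 263), D))
Mul(Function('V')(105, 65), Pow(-77508, -1)) = Mul(Add(Rational(-313, 263), 65), Pow(-77508, -1)) = Mul(Rational(16782, 263), Rational(-1, 77508)) = Rational(-2797, 3397434)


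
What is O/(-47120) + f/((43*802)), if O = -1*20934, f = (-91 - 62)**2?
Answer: 456240501/406245080 ≈ 1.1231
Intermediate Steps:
f = 23409 (f = (-153)**2 = 23409)
O = -20934
O/(-47120) + f/((43*802)) = -20934/(-47120) + 23409/((43*802)) = -20934*(-1/47120) + 23409/34486 = 10467/23560 + 23409*(1/34486) = 10467/23560 + 23409/34486 = 456240501/406245080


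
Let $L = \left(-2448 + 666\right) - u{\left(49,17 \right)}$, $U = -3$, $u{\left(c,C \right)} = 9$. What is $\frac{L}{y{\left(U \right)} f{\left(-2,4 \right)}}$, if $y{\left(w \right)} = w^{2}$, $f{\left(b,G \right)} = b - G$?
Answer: $\frac{199}{6} \approx 33.167$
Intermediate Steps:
$L = -1791$ ($L = \left(-2448 + 666\right) - 9 = -1782 - 9 = -1791$)
$\frac{L}{y{\left(U \right)} f{\left(-2,4 \right)}} = - \frac{1791}{\left(-3\right)^{2} \left(-2 - 4\right)} = - \frac{1791}{9 \left(-2 - 4\right)} = - \frac{1791}{9 \left(-6\right)} = - \frac{1791}{-54} = \left(-1791\right) \left(- \frac{1}{54}\right) = \frac{199}{6}$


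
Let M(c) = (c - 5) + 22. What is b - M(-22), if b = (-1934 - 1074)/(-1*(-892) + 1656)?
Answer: 2433/637 ≈ 3.8195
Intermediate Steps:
M(c) = 17 + c (M(c) = (-5 + c) + 22 = 17 + c)
b = -752/637 (b = -3008/(892 + 1656) = -3008/2548 = -3008*1/2548 = -752/637 ≈ -1.1805)
b - M(-22) = -752/637 - (17 - 22) = -752/637 - 1*(-5) = -752/637 + 5 = 2433/637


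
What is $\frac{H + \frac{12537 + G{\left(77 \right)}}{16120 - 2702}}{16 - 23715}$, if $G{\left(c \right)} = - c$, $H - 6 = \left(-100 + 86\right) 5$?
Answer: $\frac{423146}{158996591} \approx 0.0026614$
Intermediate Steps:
$H = -64$ ($H = 6 + \left(-100 + 86\right) 5 = 6 - 70 = -64$)
$\frac{H + \frac{12537 + G{\left(77 \right)}}{16120 - 2702}}{16 - 23715} = \frac{-64 + \frac{12537 - 77}{16120 - 2702}}{16 - 23715} = \frac{-64 + \frac{12537 - 77}{13418}}{-23699} = \left(-64 + 12460 \cdot \frac{1}{13418}\right) \left(- \frac{1}{23699}\right) = \left(-64 + \frac{6230}{6709}\right) \left(- \frac{1}{23699}\right) = \left(- \frac{423146}{6709}\right) \left(- \frac{1}{23699}\right) = \frac{423146}{158996591}$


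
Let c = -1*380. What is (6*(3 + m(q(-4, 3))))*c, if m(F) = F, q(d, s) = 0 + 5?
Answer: -18240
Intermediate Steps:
q(d, s) = 5
c = -380
(6*(3 + m(q(-4, 3))))*c = (6*(3 + 5))*(-380) = (6*8)*(-380) = 48*(-380) = -18240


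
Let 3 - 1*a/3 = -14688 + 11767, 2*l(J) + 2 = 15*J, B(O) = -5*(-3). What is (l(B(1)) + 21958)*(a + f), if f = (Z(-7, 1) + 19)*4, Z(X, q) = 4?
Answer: 195624048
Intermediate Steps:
B(O) = 15
f = 92 (f = (4 + 19)*4 = 23*4 = 92)
l(J) = -1 + 15*J/2 (l(J) = -1 + (15*J)/2 = -1 + 15*J/2)
a = 8772 (a = 9 - 3*(-14688 + 11767) = 9 - 3*(-2921) = 9 + 8763 = 8772)
(l(B(1)) + 21958)*(a + f) = ((-1 + (15/2)*15) + 21958)*(8772 + 92) = ((-1 + 225/2) + 21958)*8864 = (223/2 + 21958)*8864 = (44139/2)*8864 = 195624048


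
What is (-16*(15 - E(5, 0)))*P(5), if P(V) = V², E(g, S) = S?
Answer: -6000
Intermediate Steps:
(-16*(15 - E(5, 0)))*P(5) = -16*(15 - 1*0)*5² = -16*(15 + 0)*25 = -16*15*25 = -240*25 = -6000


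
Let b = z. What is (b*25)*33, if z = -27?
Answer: -22275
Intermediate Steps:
b = -27
(b*25)*33 = -27*25*33 = -675*33 = -22275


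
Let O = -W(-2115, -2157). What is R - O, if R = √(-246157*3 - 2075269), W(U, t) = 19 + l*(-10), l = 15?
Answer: -131 + 2*I*√703435 ≈ -131.0 + 1677.4*I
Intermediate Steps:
W(U, t) = -131 (W(U, t) = 19 + 15*(-10) = 19 - 150 = -131)
O = 131 (O = -1*(-131) = 131)
R = 2*I*√703435 (R = √(-738471 - 2075269) = √(-2813740) = 2*I*√703435 ≈ 1677.4*I)
R - O = 2*I*√703435 - 1*131 = 2*I*√703435 - 131 = -131 + 2*I*√703435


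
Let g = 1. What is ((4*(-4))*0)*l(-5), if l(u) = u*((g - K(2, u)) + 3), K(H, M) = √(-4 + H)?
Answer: 0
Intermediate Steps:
l(u) = u*(4 - I*√2) (l(u) = u*((1 - √(-4 + 2)) + 3) = u*((1 - √(-2)) + 3) = u*((1 - I*√2) + 3) = u*(4 - I*√2))
((4*(-4))*0)*l(-5) = ((4*(-4))*0)*(-5*(4 - I*√2)) = (-16*0)*(-20 + 5*I*√2) = 0*(-20 + 5*I*√2) = 0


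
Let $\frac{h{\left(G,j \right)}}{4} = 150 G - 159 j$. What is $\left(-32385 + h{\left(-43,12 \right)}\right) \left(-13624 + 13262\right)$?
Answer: $23825754$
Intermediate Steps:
$h{\left(G,j \right)} = - 636 j + 600 G$ ($h{\left(G,j \right)} = 4 \left(150 G - 159 j\right) = 4 \left(- 159 j + 150 G\right) = - 636 j + 600 G$)
$\left(-32385 + h{\left(-43,12 \right)}\right) \left(-13624 + 13262\right) = \left(-32385 + \left(\left(-636\right) 12 + 600 \left(-43\right)\right)\right) \left(-13624 + 13262\right) = \left(-32385 - 33432\right) \left(-362\right) = \left(-65817\right) \left(-362\right) = 23825754$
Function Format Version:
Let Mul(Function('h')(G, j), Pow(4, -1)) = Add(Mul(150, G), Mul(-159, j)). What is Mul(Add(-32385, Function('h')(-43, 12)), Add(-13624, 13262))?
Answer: 23825754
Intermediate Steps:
Function('h')(G, j) = Add(Mul(-636, j), Mul(600, G)) (Function('h')(G, j) = Mul(4, Add(Mul(150, G), Mul(-159, j))) = Mul(4, Add(Mul(-159, j), Mul(150, G))) = Add(Mul(-636, j), Mul(600, G)))
Mul(Add(-32385, Function('h')(-43, 12)), Add(-13624, 13262)) = Mul(Add(-32385, Add(Mul(-636, 12), Mul(600, -43))), Add(-13624, 13262)) = Mul(Add(-32385, Add(-7632, -25800)), -362) = Mul(Add(-32385, -33432), -362) = Mul(-65817, -362) = 23825754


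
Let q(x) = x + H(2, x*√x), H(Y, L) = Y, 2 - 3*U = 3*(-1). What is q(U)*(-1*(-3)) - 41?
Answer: -30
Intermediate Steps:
U = 5/3 (U = ⅔ - (-1) = ⅔ - ⅓*(-3) = ⅔ + 1 = 5/3 ≈ 1.6667)
q(x) = 2 + x (q(x) = x + 2 = 2 + x)
q(U)*(-1*(-3)) - 41 = (2 + 5/3)*(-1*(-3)) - 41 = (11/3)*3 - 41 = 11 - 41 = -30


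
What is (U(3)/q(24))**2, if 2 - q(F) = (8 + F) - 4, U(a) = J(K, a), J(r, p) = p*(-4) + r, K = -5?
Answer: 289/676 ≈ 0.42752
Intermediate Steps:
J(r, p) = r - 4*p (J(r, p) = -4*p + r = r - 4*p)
U(a) = -5 - 4*a
q(F) = -2 - F (q(F) = 2 - ((8 + F) - 4) = 2 - (4 + F) = 2 + (-4 - F) = -2 - F)
(U(3)/q(24))**2 = ((-5 - 4*3)/(-2 - 1*24))**2 = ((-5 - 12)/(-2 - 24))**2 = (-17/(-26))**2 = (-17*(-1/26))**2 = (17/26)**2 = 289/676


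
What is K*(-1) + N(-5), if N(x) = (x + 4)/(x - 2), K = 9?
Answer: -62/7 ≈ -8.8571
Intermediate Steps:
N(x) = (4 + x)/(-2 + x)
K*(-1) + N(-5) = 9*(-1) + (4 - 5)/(-2 - 5) = -9 - 1/(-7) = -9 - ⅐*(-1) = -9 + ⅐ = -62/7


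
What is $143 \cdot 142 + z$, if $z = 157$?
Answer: $20463$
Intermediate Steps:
$143 \cdot 142 + z = 143 \cdot 142 + 157 = 20306 + 157 = 20463$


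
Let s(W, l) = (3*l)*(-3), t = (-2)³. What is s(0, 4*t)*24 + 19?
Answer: 6931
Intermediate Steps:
t = -8
s(W, l) = -9*l
s(0, 4*t)*24 + 19 = -36*(-8)*24 + 19 = -9*(-32)*24 + 19 = 288*24 + 19 = 6912 + 19 = 6931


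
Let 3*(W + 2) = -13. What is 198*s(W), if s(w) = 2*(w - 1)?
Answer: -2904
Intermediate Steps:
W = -19/3 (W = -2 + (⅓)*(-13) = -2 - 13/3 = -19/3 ≈ -6.3333)
s(w) = -2 + 2*w (s(w) = 2*(-1 + w) = -2 + 2*w)
198*s(W) = 198*(-2 + 2*(-19/3)) = 198*(-2 - 38/3) = 198*(-44/3) = -2904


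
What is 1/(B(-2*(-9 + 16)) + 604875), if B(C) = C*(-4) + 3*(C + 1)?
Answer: 1/604892 ≈ 1.6532e-6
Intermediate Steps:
B(C) = 3 - C (B(C) = -4*C + 3*(1 + C) = -4*C + (3 + 3*C) = 3 - C)
1/(B(-2*(-9 + 16)) + 604875) = 1/((3 - (-2)*(-9 + 16)) + 604875) = 1/((3 - (-2)*7) + 604875) = 1/((3 - 1*(-14)) + 604875) = 1/((3 + 14) + 604875) = 1/(17 + 604875) = 1/604892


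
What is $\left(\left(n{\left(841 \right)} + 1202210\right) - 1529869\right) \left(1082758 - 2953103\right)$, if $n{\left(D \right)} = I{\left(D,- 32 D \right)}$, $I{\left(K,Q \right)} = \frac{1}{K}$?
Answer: $\frac{515394546280210}{841} \approx 6.1284 \cdot 10^{11}$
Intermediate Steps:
$n{\left(D \right)} = \frac{1}{D}$
$\left(\left(n{\left(841 \right)} + 1202210\right) - 1529869\right) \left(1082758 - 2953103\right) = \left(\left(\frac{1}{841} + 1202210\right) - 1529869\right) \left(1082758 - 2953103\right) = \left(\left(\frac{1}{841} + 1202210\right) - 1529869\right) \left(-1870345\right) = \left(\frac{1011058611}{841} - 1529869\right) \left(-1870345\right) = \left(- \frac{275561218}{841}\right) \left(-1870345\right) = \frac{515394546280210}{841}$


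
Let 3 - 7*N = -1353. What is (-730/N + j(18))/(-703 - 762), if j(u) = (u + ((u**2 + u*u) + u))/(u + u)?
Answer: -10327/993270 ≈ -0.010397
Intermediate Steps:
N = 1356/7 (N = 3/7 - 1/7*(-1353) = 3/7 + 1353/7 = 1356/7 ≈ 193.71)
j(u) = (2*u + 2*u**2)/(2*u) (j(u) = (u + ((u**2 + u**2) + u))/((2*u)) = (u + (2*u**2 + u))*(1/(2*u)) = (u + (u + 2*u**2))*(1/(2*u)) = (2*u + 2*u**2)*(1/(2*u)) = (2*u + 2*u**2)/(2*u))
(-730/N + j(18))/(-703 - 762) = (-730/1356/7 + (1 + 18))/(-703 - 762) = (-730*7/1356 + 19)/(-1465) = (-2555/678 + 19)*(-1/1465) = (10327/678)*(-1/1465) = -10327/993270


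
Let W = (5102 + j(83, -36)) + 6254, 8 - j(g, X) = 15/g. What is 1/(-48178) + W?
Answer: 45441344983/3998774 ≈ 11364.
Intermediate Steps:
j(g, X) = 8 - 15/g
W = 943197/83 (W = (5102 + (8 - 15/83)) + 6254 = (5102 + 649/83) + 6254 = 424115/83 + 6254 = 943197/83 ≈ 11364.)
1/(-48178) + W = 1/(-48178) + 943197/83 = -1/48178 + 943197/83 = 45441344983/3998774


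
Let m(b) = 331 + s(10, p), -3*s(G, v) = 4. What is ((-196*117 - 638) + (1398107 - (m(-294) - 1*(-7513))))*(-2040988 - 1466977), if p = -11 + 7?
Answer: -14382947661095/3 ≈ -4.7943e+12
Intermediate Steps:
p = -4
s(G, v) = -4/3 (s(G, v) = -1/3*4 = -4/3)
m(b) = 989/3 (m(b) = 331 - 4/3 = 989/3)
((-196*117 - 638) + (1398107 - (m(-294) - 1*(-7513))))*(-2040988 - 1466977) = ((-196*117 - 638) + (1398107 - (989/3 - 1*(-7513))))*(-2040988 - 1466977) = ((-22932 - 638) + (1398107 - (989/3 + 7513)))*(-3507965) = (-23570 + (1398107 - 1*23528/3))*(-3507965) = (-23570 + (1398107 - 23528/3))*(-3507965) = (-23570 + 4170793/3)*(-3507965) = (4100083/3)*(-3507965) = -14382947661095/3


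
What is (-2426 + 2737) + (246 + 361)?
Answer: 918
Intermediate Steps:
(-2426 + 2737) + (246 + 361) = 311 + 607 = 918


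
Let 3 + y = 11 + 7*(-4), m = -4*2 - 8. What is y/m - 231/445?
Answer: 1301/1780 ≈ 0.73090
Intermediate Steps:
m = -16 (m = -8 - 8 = -16)
y = -20 (y = -3 + (11 + 7*(-4)) = -3 + (11 - 28) = -3 - 17 = -20)
y/m - 231/445 = -20/(-16) - 231/445 = -20*(-1/16) - 231*1/445 = 5/4 - 231/445 = 1301/1780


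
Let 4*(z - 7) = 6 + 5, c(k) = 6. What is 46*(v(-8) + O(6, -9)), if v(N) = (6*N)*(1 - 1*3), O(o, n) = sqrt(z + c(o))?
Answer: 4416 + 69*sqrt(7) ≈ 4598.6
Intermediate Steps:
z = 39/4 (z = 7 + (6 + 5)/4 = 7 + (1/4)*11 = 7 + 11/4 = 39/4 ≈ 9.7500)
O(o, n) = 3*sqrt(7)/2 (O(o, n) = sqrt(39/4 + 6) = sqrt(63/4) = 3*sqrt(7)/2)
v(N) = -12*N (v(N) = (6*N)*(1 - 3) = (6*N)*(-2) = -12*N)
46*(v(-8) + O(6, -9)) = 46*(-12*(-8) + 3*sqrt(7)/2) = 46*(96 + 3*sqrt(7)/2) = 4416 + 69*sqrt(7)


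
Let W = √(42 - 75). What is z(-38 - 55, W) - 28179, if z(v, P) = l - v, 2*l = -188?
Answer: -28180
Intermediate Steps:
l = -94 (l = (½)*(-188) = -94)
W = I*√33 (W = √(-33) = I*√33 ≈ 5.7446*I)
z(v, P) = -94 - v
z(-38 - 55, W) - 28179 = (-94 - (-38 - 55)) - 28179 = (-94 - 1*(-93)) - 28179 = (-94 + 93) - 28179 = -1 - 28179 = -28180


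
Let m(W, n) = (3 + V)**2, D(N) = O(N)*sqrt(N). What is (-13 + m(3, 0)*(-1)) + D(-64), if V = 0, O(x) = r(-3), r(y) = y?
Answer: -22 - 24*I ≈ -22.0 - 24.0*I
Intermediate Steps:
O(x) = -3
D(N) = -3*sqrt(N)
m(W, n) = 9 (m(W, n) = (3 + 0)**2 = 3**2 = 9)
(-13 + m(3, 0)*(-1)) + D(-64) = (-13 + 9*(-1)) - 24*I = (-13 - 9) - 24*I = -22 - 24*I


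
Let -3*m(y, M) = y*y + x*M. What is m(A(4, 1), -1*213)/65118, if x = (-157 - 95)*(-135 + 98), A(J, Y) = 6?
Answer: 110332/10853 ≈ 10.166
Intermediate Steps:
x = 9324 (x = -252*(-37) = 9324)
m(y, M) = -3108*M - y**2/3 (m(y, M) = -(y*y + 9324*M)/3 = -(y**2 + 9324*M)/3 = -3108*M - y**2/3)
m(A(4, 1), -1*213)/65118 = (-(-3108)*213 - 1/3*6**2)/65118 = (-3108*(-213) - 1/3*36)*(1/65118) = (662004 - 12)*(1/65118) = 661992*(1/65118) = 110332/10853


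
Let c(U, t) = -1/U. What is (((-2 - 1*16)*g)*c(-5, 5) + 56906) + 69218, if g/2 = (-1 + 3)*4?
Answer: 630332/5 ≈ 1.2607e+5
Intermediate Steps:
g = 16 (g = 2*((-1 + 3)*4) = 2*(2*4) = 2*8 = 16)
(((-2 - 1*16)*g)*c(-5, 5) + 56906) + 69218 = (((-2 - 1*16)*16)*(-1/(-5)) + 56906) + 69218 = (((-2 - 16)*16)*(-1*(-⅕)) + 56906) + 69218 = (-18*16*(⅕) + 56906) + 69218 = (-288*⅕ + 56906) + 69218 = (-288/5 + 56906) + 69218 = 284242/5 + 69218 = 630332/5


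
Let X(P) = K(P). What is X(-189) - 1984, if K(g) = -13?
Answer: -1997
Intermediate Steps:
X(P) = -13
X(-189) - 1984 = -13 - 1984 = -1997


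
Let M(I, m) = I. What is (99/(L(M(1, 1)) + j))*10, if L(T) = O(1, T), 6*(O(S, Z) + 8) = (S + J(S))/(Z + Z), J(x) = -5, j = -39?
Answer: -1485/71 ≈ -20.915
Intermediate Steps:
O(S, Z) = -8 + (-5 + S)/(12*Z) (O(S, Z) = -8 + ((S - 5)/(Z + Z))/6 = -8 + ((-5 + S)/((2*Z)))/6 = -8 + ((-5 + S)*(1/(2*Z)))/6 = -8 + ((-5 + S)/(2*Z))/6 = -8 + (-5 + S)/(12*Z))
L(T) = (-4 - 96*T)/(12*T) (L(T) = (-5 + 1 - 96*T)/(12*T) = (-4 - 96*T)/(12*T))
(99/(L(M(1, 1)) + j))*10 = (99/((-8 - ⅓/1) - 39))*10 = (99/((-8 - ⅓*1) - 39))*10 = (99/((-8 - ⅓) - 39))*10 = (99/(-25/3 - 39))*10 = (99/(-142/3))*10 = (99*(-3/142))*10 = -297/142*10 = -1485/71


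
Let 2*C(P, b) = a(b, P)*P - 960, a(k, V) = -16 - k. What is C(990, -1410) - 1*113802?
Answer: 575748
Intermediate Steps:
C(P, b) = -480 + P*(-16 - b)/2 (C(P, b) = ((-16 - b)*P - 960)/2 = (P*(-16 - b) - 960)/2 = (-960 + P*(-16 - b))/2 = -480 + P*(-16 - b)/2)
C(990, -1410) - 1*113802 = (-480 - ½*990*(16 - 1410)) - 1*113802 = (-480 - ½*990*(-1394)) - 113802 = (-480 + 690030) - 113802 = 689550 - 113802 = 575748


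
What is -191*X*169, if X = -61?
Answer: 1969019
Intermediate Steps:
-191*X*169 = -191*(-61)*169 = 11651*169 = 1969019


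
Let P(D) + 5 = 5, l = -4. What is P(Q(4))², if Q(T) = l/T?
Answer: 0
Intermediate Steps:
Q(T) = -4/T
P(D) = 0 (P(D) = -5 + 5 = 0)
P(Q(4))² = 0² = 0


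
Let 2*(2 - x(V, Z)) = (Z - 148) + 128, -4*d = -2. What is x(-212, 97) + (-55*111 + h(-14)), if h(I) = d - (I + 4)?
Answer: -6131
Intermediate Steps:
d = ½ (d = -¼*(-2) = ½ ≈ 0.50000)
x(V, Z) = 12 - Z/2 (x(V, Z) = 2 - ((Z - 148) + 128)/2 = 2 - ((-148 + Z) + 128)/2 = 2 - (-20 + Z)/2 = 2 + (10 - Z/2) = 12 - Z/2)
h(I) = -7/2 - I (h(I) = ½ - (I + 4) = ½ - (4 + I) = ½ + (-4 - I) = -7/2 - I)
x(-212, 97) + (-55*111 + h(-14)) = (12 - ½*97) + (-55*111 + (-7/2 - 1*(-14))) = (12 - 97/2) + (-6105 + (-7/2 + 14)) = -73/2 + (-6105 + 21/2) = -73/2 - 12189/2 = -6131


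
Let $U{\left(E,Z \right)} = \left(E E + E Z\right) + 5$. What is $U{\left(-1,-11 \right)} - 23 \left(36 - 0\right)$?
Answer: $-811$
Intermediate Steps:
$U{\left(E,Z \right)} = 5 + E^{2} + E Z$ ($U{\left(E,Z \right)} = \left(E^{2} + E Z\right) + 5 = 5 + E^{2} + E Z$)
$U{\left(-1,-11 \right)} - 23 \left(36 - 0\right) = \left(5 + \left(-1\right)^{2} - -11\right) - 23 \left(36 - 0\right) = \left(5 + 1 + 11\right) - 23 \left(36 + 0\right) = 17 - 828 = -811$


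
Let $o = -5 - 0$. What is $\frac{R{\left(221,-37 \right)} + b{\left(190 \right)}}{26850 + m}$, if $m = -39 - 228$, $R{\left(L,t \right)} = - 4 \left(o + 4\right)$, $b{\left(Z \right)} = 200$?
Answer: $\frac{68}{8861} \approx 0.0076741$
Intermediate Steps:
$o = -5$ ($o = -5 + 0 = -5$)
$R{\left(L,t \right)} = 4$ ($R{\left(L,t \right)} = - 4 \left(-5 + 4\right) = \left(-4\right) \left(-1\right) = 4$)
$m = -267$ ($m = -39 - 228 = -267$)
$\frac{R{\left(221,-37 \right)} + b{\left(190 \right)}}{26850 + m} = \frac{4 + 200}{26850 - 267} = \frac{204}{26583} = 204 \cdot \frac{1}{26583} = \frac{68}{8861}$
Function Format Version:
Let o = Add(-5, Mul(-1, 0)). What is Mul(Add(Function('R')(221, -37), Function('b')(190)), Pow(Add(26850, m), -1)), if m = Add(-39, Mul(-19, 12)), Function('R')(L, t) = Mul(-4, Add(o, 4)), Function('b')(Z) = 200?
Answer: Rational(68, 8861) ≈ 0.0076741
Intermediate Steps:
o = -5 (o = Add(-5, 0) = -5)
Function('R')(L, t) = 4 (Function('R')(L, t) = Mul(-4, Add(-5, 4)) = Mul(-4, -1) = 4)
m = -267 (m = Add(-39, -228) = -267)
Mul(Add(Function('R')(221, -37), Function('b')(190)), Pow(Add(26850, m), -1)) = Mul(Add(4, 200), Pow(Add(26850, -267), -1)) = Mul(204, Pow(26583, -1)) = Mul(204, Rational(1, 26583)) = Rational(68, 8861)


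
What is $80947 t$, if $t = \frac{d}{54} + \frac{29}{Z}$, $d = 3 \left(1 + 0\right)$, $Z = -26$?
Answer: $- \frac{10037428}{117} \approx -85790.0$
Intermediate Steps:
$d = 3$ ($d = 3 \cdot 1 = 3$)
$t = - \frac{124}{117}$ ($t = \frac{3}{54} + \frac{29}{-26} = 3 \cdot \frac{1}{54} + 29 \left(- \frac{1}{26}\right) = \frac{1}{18} - \frac{29}{26} = - \frac{124}{117} \approx -1.0598$)
$80947 t = 80947 \left(- \frac{124}{117}\right) = - \frac{10037428}{117}$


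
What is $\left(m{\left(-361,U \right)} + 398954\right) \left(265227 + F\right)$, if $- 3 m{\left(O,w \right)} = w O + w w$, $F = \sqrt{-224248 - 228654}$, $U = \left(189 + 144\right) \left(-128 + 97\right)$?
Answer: $-9644897634630 - 36364690 i \sqrt{452902} \approx -9.6449 \cdot 10^{12} - 2.4473 \cdot 10^{10} i$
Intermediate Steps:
$U = -10323$ ($U = 333 \left(-31\right) = -10323$)
$F = i \sqrt{452902}$ ($F = \sqrt{-452902} = i \sqrt{452902} \approx 672.98 i$)
$m{\left(O,w \right)} = - \frac{w^{2}}{3} - \frac{O w}{3}$ ($m{\left(O,w \right)} = - \frac{w O + w w}{3} = - \frac{O w + w^{2}}{3} = - \frac{w^{2} + O w}{3} = - \frac{w^{2}}{3} - \frac{O w}{3}$)
$\left(m{\left(-361,U \right)} + 398954\right) \left(265227 + F\right) = \left(\left(- \frac{1}{3}\right) \left(-10323\right) \left(-361 - 10323\right) + 398954\right) \left(265227 + i \sqrt{452902}\right) = \left(\left(- \frac{1}{3}\right) \left(-10323\right) \left(-10684\right) + 398954\right) \left(265227 + i \sqrt{452902}\right) = \left(-36763644 + 398954\right) \left(265227 + i \sqrt{452902}\right) = - 36364690 \left(265227 + i \sqrt{452902}\right) = -9644897634630 - 36364690 i \sqrt{452902}$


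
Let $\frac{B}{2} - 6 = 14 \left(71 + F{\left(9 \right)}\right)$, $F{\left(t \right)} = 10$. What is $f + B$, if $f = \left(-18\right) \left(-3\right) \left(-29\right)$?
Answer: $714$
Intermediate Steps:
$B = 2280$ ($B = 12 + 2 \cdot 14 \left(71 + 10\right) = 12 + 2 \cdot 14 \cdot 81 = 12 + 2 \cdot 1134 = 12 + 2268 = 2280$)
$f = -1566$ ($f = 54 \left(-29\right) = -1566$)
$f + B = -1566 + 2280 = 714$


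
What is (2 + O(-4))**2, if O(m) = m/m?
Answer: 9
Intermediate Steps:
O(m) = 1
(2 + O(-4))**2 = (2 + 1)**2 = 3**2 = 9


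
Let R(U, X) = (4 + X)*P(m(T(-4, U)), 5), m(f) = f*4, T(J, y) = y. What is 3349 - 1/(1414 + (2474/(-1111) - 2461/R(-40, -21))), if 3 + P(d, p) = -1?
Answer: 348036273133/103922469 ≈ 3349.0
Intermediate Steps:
m(f) = 4*f
P(d, p) = -4 (P(d, p) = -3 - 1 = -4)
R(U, X) = -16 - 4*X (R(U, X) = (4 + X)*(-4) = -16 - 4*X)
3349 - 1/(1414 + (2474/(-1111) - 2461/R(-40, -21))) = 3349 - 1/(1414 + (2474/(-1111) - 2461/(-16 - 4*(-21)))) = 3349 - 1/(1414 + (2474*(-1/1111) - 2461/(-16 + 84))) = 3349 - 1/(1414 + (-2474/1111 - 2461/68)) = 3349 - 1/(1414 - 2902403/75548) = 3349 - 1/103922469/75548 = 3349 - 1*75548/103922469 = 3349 - 75548/103922469 = 348036273133/103922469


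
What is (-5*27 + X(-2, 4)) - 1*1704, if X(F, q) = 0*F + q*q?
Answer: -1823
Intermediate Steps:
X(F, q) = q² (X(F, q) = 0 + q² = q²)
(-5*27 + X(-2, 4)) - 1*1704 = (-5*27 + 4²) - 1*1704 = (-135 + 16) - 1704 = -119 - 1704 = -1823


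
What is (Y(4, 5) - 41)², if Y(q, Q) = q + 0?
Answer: 1369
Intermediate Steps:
Y(q, Q) = q
(Y(4, 5) - 41)² = (4 - 41)² = (-37)² = 1369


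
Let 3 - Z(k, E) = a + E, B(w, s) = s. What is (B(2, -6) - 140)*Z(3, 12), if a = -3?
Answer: 876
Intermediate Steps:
Z(k, E) = 6 - E (Z(k, E) = 3 - (-3 + E) = 3 + (3 - E) = 6 - E)
(B(2, -6) - 140)*Z(3, 12) = (-6 - 140)*(6 - 1*12) = -146*(6 - 12) = -146*(-6) = 876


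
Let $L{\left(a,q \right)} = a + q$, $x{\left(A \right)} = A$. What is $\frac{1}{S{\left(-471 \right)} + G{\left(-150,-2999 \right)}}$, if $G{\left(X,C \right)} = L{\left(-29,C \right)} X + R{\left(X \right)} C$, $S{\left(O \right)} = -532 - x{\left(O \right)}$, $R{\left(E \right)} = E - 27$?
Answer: $\frac{1}{984962} \approx 1.0153 \cdot 10^{-6}$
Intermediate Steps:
$R{\left(E \right)} = -27 + E$ ($R{\left(E \right)} = E - 27 = -27 + E$)
$S{\left(O \right)} = -532 - O$
$G{\left(X,C \right)} = C \left(-27 + X\right) + X \left(-29 + C\right)$ ($G{\left(X,C \right)} = \left(-29 + C\right) X + \left(-27 + X\right) C = X \left(-29 + C\right) + C \left(-27 + X\right) = C \left(-27 + X\right) + X \left(-29 + C\right)$)
$\frac{1}{S{\left(-471 \right)} + G{\left(-150,-2999 \right)}} = \frac{1}{\left(-532 - -471\right) - \left(150 \left(-29 - 2999\right) + 2999 \left(-27 - 150\right)\right)} = \frac{1}{\left(-532 + 471\right) - -985023} = \frac{1}{-61 + \left(530823 + 454200\right)} = \frac{1}{-61 + 985023} = \frac{1}{984962}$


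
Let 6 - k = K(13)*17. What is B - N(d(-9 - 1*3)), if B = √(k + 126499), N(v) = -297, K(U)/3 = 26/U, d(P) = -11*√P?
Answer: 297 + √126403 ≈ 652.53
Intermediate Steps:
K(U) = 78/U (K(U) = 3*(26/U) = 78/U)
k = -96 (k = 6 - 78/13*17 = 6 - 78*(1/13)*17 = 6 - 6*17 = 6 - 1*102 = 6 - 102 = -96)
B = √126403 (B = √(-96 + 126499) = √126403 ≈ 355.53)
B - N(d(-9 - 1*3)) = √126403 - 1*(-297) = √126403 + 297 = 297 + √126403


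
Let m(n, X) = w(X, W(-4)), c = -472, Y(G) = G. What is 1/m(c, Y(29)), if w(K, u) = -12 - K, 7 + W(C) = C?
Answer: -1/41 ≈ -0.024390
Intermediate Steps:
W(C) = -7 + C
m(n, X) = -12 - X
1/m(c, Y(29)) = 1/(-12 - 1*29) = 1/(-12 - 29) = 1/(-41) = -1/41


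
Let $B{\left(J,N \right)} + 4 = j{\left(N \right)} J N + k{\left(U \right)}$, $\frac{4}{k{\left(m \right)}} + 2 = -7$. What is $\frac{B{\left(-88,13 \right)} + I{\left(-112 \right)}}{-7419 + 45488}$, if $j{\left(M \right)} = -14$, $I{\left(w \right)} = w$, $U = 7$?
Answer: $\frac{143096}{342621} \approx 0.41765$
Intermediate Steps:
$k{\left(m \right)} = - \frac{4}{9}$ ($k{\left(m \right)} = \frac{4}{-2 - 7} = \frac{4}{-9} = 4 \left(- \frac{1}{9}\right) = - \frac{4}{9}$)
$B{\left(J,N \right)} = - \frac{40}{9} - 14 J N$ ($B{\left(J,N \right)} = -4 + \left(- 14 J N - \frac{4}{9}\right) = -4 - \left(\frac{4}{9} + 14 J N\right) = - \frac{40}{9} - 14 J N$)
$\frac{B{\left(-88,13 \right)} + I{\left(-112 \right)}}{-7419 + 45488} = \frac{\left(- \frac{40}{9} - \left(-1232\right) 13\right) - 112}{-7419 + 45488} = \frac{\left(- \frac{40}{9} + 16016\right) - 112}{38069} = \left(\frac{144104}{9} - 112\right) \frac{1}{38069} = \frac{143096}{9} \cdot \frac{1}{38069} = \frac{143096}{342621}$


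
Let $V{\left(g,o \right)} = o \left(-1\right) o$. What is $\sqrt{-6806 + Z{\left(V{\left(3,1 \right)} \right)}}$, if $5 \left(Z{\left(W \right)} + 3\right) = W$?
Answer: $\frac{i \sqrt{170230}}{5} \approx 82.518 i$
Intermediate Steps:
$V{\left(g,o \right)} = - o^{2}$ ($V{\left(g,o \right)} = - o o = - o^{2}$)
$Z{\left(W \right)} = -3 + \frac{W}{5}$
$\sqrt{-6806 + Z{\left(V{\left(3,1 \right)} \right)}} = \sqrt{-6806 - \left(3 - \frac{\left(-1\right) 1^{2}}{5}\right)} = \sqrt{-6806 - \left(3 - \frac{\left(-1\right) 1}{5}\right)} = \sqrt{-6806 + \left(-3 + \frac{1}{5} \left(-1\right)\right)} = \sqrt{-6806 - \frac{16}{5}} = \sqrt{- \frac{34046}{5}} = \frac{i \sqrt{170230}}{5}$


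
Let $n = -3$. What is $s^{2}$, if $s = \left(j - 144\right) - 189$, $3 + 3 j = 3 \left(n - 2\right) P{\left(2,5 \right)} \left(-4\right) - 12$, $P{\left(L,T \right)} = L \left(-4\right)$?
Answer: $248004$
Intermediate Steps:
$P{\left(L,T \right)} = - 4 L$
$j = -165$ ($j = -1 + \frac{3 \left(-3 - 2\right) \left(\left(-4\right) 2\right) \left(-4\right) - 12}{3} = -1 + \frac{3 \left(\left(-5\right) \left(-8\right)\right) \left(-4\right) - 12}{3} = -1 + \frac{3 \cdot 40 \left(-4\right) - 12}{3} = -1 + \frac{120 \left(-4\right) - 12}{3} = -1 + \frac{-480 - 12}{3} = -1 + \frac{1}{3} \left(-492\right) = -1 - 164 = -165$)
$s = -498$ ($s = \left(-165 - 144\right) - 189 = -309 - 189 = -498$)
$s^{2} = \left(-498\right)^{2} = 248004$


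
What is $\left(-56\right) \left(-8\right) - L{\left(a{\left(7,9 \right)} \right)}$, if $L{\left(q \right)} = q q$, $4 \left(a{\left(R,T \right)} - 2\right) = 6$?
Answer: $\frac{1743}{4} \approx 435.75$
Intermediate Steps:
$a{\left(R,T \right)} = \frac{7}{2}$ ($a{\left(R,T \right)} = 2 + \frac{1}{4} \cdot 6 = 2 + \frac{3}{2} = \frac{7}{2}$)
$L{\left(q \right)} = q^{2}$
$\left(-56\right) \left(-8\right) - L{\left(a{\left(7,9 \right)} \right)} = \left(-56\right) \left(-8\right) - \left(\frac{7}{2}\right)^{2} = 448 - \frac{49}{4} = \frac{1743}{4}$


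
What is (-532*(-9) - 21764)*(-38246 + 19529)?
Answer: 317739792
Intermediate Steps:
(-532*(-9) - 21764)*(-38246 + 19529) = (4788 - 21764)*(-18717) = -16976*(-18717) = 317739792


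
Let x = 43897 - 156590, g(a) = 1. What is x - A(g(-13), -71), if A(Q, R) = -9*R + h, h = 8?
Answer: -113340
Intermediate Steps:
A(Q, R) = 8 - 9*R (A(Q, R) = -9*R + 8 = 8 - 9*R)
x = -112693
x - A(g(-13), -71) = -112693 - (8 - 9*(-71)) = -112693 - (8 + 639) = -112693 - 1*647 = -112693 - 647 = -113340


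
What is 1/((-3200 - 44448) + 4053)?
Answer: -1/43595 ≈ -2.2938e-5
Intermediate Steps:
1/((-3200 - 44448) + 4053) = 1/(-47648 + 4053) = 1/(-43595) = -1/43595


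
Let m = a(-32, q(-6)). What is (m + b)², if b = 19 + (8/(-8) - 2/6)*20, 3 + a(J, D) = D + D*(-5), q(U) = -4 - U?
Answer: 3136/9 ≈ 348.44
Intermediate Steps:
a(J, D) = -3 - 4*D (a(J, D) = -3 + (D + D*(-5)) = -3 + (D - 5*D) = -3 - 4*D)
m = -11 (m = -3 - 4*(-4 - 1*(-6)) = -3 - 4*(-4 + 6) = -3 - 4*2 = -3 - 8 = -11)
b = -23/3 (b = 19 + (8*(-⅛) - 2*⅙)*20 = 19 + (-1 - ⅓)*20 = 19 - 4/3*20 = 19 - 80/3 = -23/3 ≈ -7.6667)
(m + b)² = (-11 - 23/3)² = (-56/3)² = 3136/9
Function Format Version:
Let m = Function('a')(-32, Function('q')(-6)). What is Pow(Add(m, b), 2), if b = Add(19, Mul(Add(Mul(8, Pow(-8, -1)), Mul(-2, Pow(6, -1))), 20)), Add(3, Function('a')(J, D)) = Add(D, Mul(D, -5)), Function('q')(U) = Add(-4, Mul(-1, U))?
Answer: Rational(3136, 9) ≈ 348.44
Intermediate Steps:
Function('a')(J, D) = Add(-3, Mul(-4, D)) (Function('a')(J, D) = Add(-3, Add(D, Mul(D, -5))) = Add(-3, Add(D, Mul(-5, D))) = Add(-3, Mul(-4, D)))
m = -11 (m = Add(-3, Mul(-4, Add(-4, Mul(-1, -6)))) = Add(-3, Mul(-4, Add(-4, 6))) = Add(-3, Mul(-4, 2)) = Add(-3, -8) = -11)
b = Rational(-23, 3) (b = Add(19, Mul(Add(Mul(8, Rational(-1, 8)), Mul(-2, Rational(1, 6))), 20)) = Add(19, Mul(Add(-1, Rational(-1, 3)), 20)) = Add(19, Mul(Rational(-4, 3), 20)) = Add(19, Rational(-80, 3)) = Rational(-23, 3) ≈ -7.6667)
Pow(Add(m, b), 2) = Pow(Add(-11, Rational(-23, 3)), 2) = Pow(Rational(-56, 3), 2) = Rational(3136, 9)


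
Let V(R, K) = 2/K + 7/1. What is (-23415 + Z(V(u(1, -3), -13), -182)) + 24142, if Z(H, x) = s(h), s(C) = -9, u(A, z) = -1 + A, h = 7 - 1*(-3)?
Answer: 718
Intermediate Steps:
h = 10 (h = 7 + 3 = 10)
V(R, K) = 7 + 2/K (V(R, K) = 2/K + 7*1 = 2/K + 7 = 7 + 2/K)
Z(H, x) = -9
(-23415 + Z(V(u(1, -3), -13), -182)) + 24142 = (-23415 - 9) + 24142 = -23424 + 24142 = 718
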